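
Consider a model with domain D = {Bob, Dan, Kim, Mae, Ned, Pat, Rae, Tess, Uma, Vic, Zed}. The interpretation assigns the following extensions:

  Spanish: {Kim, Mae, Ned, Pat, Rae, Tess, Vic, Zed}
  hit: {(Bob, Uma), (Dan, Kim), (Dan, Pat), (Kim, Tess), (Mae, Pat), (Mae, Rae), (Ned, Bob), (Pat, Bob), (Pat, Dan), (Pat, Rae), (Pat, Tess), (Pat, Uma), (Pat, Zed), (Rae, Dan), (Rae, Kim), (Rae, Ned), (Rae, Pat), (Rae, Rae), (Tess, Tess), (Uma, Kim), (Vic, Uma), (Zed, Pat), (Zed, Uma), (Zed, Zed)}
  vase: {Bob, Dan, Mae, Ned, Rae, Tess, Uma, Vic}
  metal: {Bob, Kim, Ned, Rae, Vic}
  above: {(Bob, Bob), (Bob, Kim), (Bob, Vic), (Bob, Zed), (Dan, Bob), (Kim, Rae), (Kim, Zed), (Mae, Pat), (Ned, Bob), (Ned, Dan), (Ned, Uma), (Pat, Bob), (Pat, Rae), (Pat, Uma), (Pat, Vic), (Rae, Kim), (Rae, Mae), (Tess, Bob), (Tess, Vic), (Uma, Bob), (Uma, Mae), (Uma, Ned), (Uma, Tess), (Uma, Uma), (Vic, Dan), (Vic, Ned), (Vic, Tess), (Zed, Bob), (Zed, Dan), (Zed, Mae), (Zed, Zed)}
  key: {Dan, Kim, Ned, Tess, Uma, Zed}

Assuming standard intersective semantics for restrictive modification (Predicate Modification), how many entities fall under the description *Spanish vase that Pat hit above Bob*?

⟦that Pat hit⟧ = {x : ⟨Pat, x⟩ ∈ ⟦hit⟧} = {Bob, Dan, Rae, Tess, Uma, Zed}
⟦above Bob⟧ = {x : ⟨x, Bob⟩ ∈ ⟦above⟧} = {Bob, Dan, Ned, Pat, Tess, Uma, Zed}
⟦vase⟧ = {Bob, Dan, Mae, Ned, Rae, Tess, Uma, Vic}
… ∩ ⟦that Pat hit⟧ = {Bob, Dan, Mae, Ned, Rae, Tess, Uma, Vic} ∩ {Bob, Dan, Rae, Tess, Uma, Zed} = {Bob, Dan, Rae, Tess, Uma}
… ∩ ⟦above Bob⟧ = {Bob, Dan, Rae, Tess, Uma} ∩ {Bob, Dan, Ned, Pat, Tess, Uma, Zed} = {Bob, Dan, Tess, Uma}
… ∩ ⟦Spanish⟧ = {Bob, Dan, Tess, Uma} ∩ {Kim, Mae, Ned, Pat, Rae, Tess, Vic, Zed} = {Tess}
⟦Spanish vase that Pat hit above Bob⟧ = {Tess}, so the cardinality is 1.

1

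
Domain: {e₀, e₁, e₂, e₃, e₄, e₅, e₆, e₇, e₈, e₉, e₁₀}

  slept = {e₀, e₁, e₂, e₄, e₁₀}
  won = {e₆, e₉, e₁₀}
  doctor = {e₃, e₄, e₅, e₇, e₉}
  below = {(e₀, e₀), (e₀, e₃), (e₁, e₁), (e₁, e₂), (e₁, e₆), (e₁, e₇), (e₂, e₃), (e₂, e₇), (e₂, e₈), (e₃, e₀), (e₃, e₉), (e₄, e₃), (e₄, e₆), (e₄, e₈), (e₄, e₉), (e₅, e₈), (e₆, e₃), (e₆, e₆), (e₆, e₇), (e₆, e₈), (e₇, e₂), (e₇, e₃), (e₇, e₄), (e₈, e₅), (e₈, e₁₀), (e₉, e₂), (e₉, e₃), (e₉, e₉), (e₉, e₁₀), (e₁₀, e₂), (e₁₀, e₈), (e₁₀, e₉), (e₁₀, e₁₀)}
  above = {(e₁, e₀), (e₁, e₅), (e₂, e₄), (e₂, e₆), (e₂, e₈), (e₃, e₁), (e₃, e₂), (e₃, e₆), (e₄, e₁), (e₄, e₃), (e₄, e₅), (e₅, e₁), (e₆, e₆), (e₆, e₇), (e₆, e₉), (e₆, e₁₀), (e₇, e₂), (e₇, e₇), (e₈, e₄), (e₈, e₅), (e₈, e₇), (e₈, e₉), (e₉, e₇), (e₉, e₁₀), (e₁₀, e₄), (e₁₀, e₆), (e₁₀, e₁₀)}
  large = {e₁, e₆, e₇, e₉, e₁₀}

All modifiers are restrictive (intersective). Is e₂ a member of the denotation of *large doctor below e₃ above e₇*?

⟦below e₃⟧ = {x : ⟨x, e₃⟩ ∈ ⟦below⟧} = {e₀, e₂, e₄, e₆, e₇, e₉}
⟦above e₇⟧ = {x : ⟨x, e₇⟩ ∈ ⟦above⟧} = {e₆, e₇, e₈, e₉}
⟦doctor⟧ = {e₃, e₄, e₅, e₇, e₉}
… ∩ ⟦below e₃⟧ = {e₃, e₄, e₅, e₇, e₉} ∩ {e₀, e₂, e₄, e₆, e₇, e₉} = {e₄, e₇, e₉}
… ∩ ⟦above e₇⟧ = {e₄, e₇, e₉} ∩ {e₆, e₇, e₈, e₉} = {e₇, e₉}
… ∩ ⟦large⟧ = {e₇, e₉} ∩ {e₁, e₆, e₇, e₉, e₁₀} = {e₇, e₉}
⟦large doctor below e₃ above e₇⟧ = {e₇, e₉}; e₂ ∉ this set.

no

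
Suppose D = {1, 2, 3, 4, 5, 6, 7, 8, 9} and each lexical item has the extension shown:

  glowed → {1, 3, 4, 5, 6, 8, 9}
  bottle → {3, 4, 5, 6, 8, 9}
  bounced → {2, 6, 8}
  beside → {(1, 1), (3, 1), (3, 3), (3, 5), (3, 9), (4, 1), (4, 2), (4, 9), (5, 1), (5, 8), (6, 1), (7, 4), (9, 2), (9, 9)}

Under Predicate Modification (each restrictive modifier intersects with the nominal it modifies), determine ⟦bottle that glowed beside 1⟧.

⟦that glowed⟧ = ⟦glowed⟧ = {1, 3, 4, 5, 6, 8, 9}
⟦beside 1⟧ = {x : ⟨x, 1⟩ ∈ ⟦beside⟧} = {1, 3, 4, 5, 6}
⟦bottle⟧ = {3, 4, 5, 6, 8, 9}
… ∩ ⟦that glowed⟧ = {3, 4, 5, 6, 8, 9} ∩ {1, 3, 4, 5, 6, 8, 9} = {3, 4, 5, 6, 8, 9}
… ∩ ⟦beside 1⟧ = {3, 4, 5, 6, 8, 9} ∩ {1, 3, 4, 5, 6} = {3, 4, 5, 6}
So ⟦bottle that glowed beside 1⟧ = {3, 4, 5, 6}.

{3, 4, 5, 6}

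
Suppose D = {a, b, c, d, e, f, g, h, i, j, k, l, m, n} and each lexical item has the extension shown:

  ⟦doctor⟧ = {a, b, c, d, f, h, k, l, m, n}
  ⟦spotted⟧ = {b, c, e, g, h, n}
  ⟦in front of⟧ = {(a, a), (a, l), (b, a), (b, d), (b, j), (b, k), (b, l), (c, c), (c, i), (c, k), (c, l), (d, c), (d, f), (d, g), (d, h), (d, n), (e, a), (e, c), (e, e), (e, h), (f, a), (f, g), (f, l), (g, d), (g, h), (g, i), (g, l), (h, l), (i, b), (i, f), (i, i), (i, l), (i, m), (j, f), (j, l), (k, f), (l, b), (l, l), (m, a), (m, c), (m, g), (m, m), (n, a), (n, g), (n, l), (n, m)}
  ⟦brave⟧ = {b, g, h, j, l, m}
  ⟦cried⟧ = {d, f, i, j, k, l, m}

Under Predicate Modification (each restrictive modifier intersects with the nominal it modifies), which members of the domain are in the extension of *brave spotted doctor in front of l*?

⟦in front of l⟧ = {x : ⟨x, l⟩ ∈ ⟦in front of⟧} = {a, b, c, f, g, h, i, j, l, n}
⟦doctor⟧ = {a, b, c, d, f, h, k, l, m, n}
… ∩ ⟦in front of l⟧ = {a, b, c, d, f, h, k, l, m, n} ∩ {a, b, c, f, g, h, i, j, l, n} = {a, b, c, f, h, l, n}
… ∩ ⟦brave⟧ = {a, b, c, f, h, l, n} ∩ {b, g, h, j, l, m} = {b, h, l}
… ∩ ⟦spotted⟧ = {b, h, l} ∩ {b, c, e, g, h, n} = {b, h}
So ⟦brave spotted doctor in front of l⟧ = {b, h}.

{b, h}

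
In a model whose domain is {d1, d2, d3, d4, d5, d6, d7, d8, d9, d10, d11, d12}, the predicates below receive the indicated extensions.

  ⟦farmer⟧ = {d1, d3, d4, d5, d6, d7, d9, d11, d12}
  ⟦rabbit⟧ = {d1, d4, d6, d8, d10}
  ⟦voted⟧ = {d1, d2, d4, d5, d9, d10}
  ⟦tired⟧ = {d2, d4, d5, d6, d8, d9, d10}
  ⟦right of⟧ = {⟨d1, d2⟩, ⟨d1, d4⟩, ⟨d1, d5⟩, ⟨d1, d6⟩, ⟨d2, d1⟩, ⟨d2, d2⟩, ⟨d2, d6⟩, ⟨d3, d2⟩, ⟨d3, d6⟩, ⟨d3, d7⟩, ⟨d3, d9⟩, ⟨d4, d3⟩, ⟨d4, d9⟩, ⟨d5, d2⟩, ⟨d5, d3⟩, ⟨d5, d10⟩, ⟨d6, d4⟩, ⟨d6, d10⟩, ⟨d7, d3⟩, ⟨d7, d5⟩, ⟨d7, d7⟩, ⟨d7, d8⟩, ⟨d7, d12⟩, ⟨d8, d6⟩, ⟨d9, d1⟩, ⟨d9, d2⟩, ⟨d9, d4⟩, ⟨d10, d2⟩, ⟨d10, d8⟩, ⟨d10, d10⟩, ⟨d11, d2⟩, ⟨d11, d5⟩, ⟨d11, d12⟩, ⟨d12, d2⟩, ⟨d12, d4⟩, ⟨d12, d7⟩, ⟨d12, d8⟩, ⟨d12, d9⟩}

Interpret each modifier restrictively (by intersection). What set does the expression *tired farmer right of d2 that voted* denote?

⟦right of d2⟧ = {x : ⟨x, d2⟩ ∈ ⟦right of⟧} = {d1, d2, d3, d5, d9, d10, d11, d12}
⟦that voted⟧ = ⟦voted⟧ = {d1, d2, d4, d5, d9, d10}
⟦farmer⟧ = {d1, d3, d4, d5, d6, d7, d9, d11, d12}
… ∩ ⟦right of d2⟧ = {d1, d3, d4, d5, d6, d7, d9, d11, d12} ∩ {d1, d2, d3, d5, d9, d10, d11, d12} = {d1, d3, d5, d9, d11, d12}
… ∩ ⟦that voted⟧ = {d1, d3, d5, d9, d11, d12} ∩ {d1, d2, d4, d5, d9, d10} = {d1, d5, d9}
… ∩ ⟦tired⟧ = {d1, d5, d9} ∩ {d2, d4, d5, d6, d8, d9, d10} = {d5, d9}
So ⟦tired farmer right of d2 that voted⟧ = {d5, d9}.

{d5, d9}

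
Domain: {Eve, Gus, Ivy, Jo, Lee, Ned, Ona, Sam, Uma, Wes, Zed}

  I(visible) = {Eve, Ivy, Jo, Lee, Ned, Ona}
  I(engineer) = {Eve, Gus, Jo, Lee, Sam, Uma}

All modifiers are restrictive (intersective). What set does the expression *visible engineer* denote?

⟦engineer⟧ = {Eve, Gus, Jo, Lee, Sam, Uma}
… ∩ ⟦visible⟧ = {Eve, Gus, Jo, Lee, Sam, Uma} ∩ {Eve, Ivy, Jo, Lee, Ned, Ona} = {Eve, Jo, Lee}
So ⟦visible engineer⟧ = {Eve, Jo, Lee}.

{Eve, Jo, Lee}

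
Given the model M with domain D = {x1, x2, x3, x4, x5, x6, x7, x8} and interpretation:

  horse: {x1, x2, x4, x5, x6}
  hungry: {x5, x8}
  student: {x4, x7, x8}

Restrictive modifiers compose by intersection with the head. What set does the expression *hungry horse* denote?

{x5}

⟦horse⟧ = {x1, x2, x4, x5, x6}
… ∩ ⟦hungry⟧ = {x1, x2, x4, x5, x6} ∩ {x5, x8} = {x5}
So ⟦hungry horse⟧ = {x5}.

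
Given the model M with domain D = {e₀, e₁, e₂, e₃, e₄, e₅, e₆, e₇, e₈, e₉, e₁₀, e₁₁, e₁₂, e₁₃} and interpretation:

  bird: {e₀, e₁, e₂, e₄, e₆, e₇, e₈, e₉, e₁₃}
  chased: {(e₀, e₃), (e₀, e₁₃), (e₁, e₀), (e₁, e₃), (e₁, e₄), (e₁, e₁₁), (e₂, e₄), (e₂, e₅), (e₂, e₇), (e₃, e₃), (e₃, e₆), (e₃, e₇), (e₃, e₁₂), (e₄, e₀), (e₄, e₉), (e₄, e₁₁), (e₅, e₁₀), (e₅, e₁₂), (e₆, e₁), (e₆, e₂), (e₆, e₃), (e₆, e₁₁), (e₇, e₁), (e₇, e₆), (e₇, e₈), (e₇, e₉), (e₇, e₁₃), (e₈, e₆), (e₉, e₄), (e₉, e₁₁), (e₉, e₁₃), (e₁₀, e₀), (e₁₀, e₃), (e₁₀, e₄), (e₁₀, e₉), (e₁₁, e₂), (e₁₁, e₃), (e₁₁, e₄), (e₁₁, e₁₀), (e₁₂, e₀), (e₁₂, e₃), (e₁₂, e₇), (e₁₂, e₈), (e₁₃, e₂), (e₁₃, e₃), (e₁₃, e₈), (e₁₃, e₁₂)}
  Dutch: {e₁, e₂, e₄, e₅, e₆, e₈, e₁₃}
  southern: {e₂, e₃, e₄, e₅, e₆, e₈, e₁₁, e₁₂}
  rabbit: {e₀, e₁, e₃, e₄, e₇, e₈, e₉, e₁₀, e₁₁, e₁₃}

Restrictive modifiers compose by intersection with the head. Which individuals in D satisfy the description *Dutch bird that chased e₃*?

⟦that chased e₃⟧ = {x : ⟨x, e₃⟩ ∈ ⟦chased⟧} = {e₀, e₁, e₃, e₆, e₁₀, e₁₁, e₁₂, e₁₃}
⟦bird⟧ = {e₀, e₁, e₂, e₄, e₆, e₇, e₈, e₉, e₁₃}
… ∩ ⟦that chased e₃⟧ = {e₀, e₁, e₂, e₄, e₆, e₇, e₈, e₉, e₁₃} ∩ {e₀, e₁, e₃, e₆, e₁₀, e₁₁, e₁₂, e₁₃} = {e₀, e₁, e₆, e₁₃}
… ∩ ⟦Dutch⟧ = {e₀, e₁, e₆, e₁₃} ∩ {e₁, e₂, e₄, e₅, e₆, e₈, e₁₃} = {e₁, e₆, e₁₃}
So ⟦Dutch bird that chased e₃⟧ = {e₁, e₆, e₁₃}.

{e₁, e₆, e₁₃}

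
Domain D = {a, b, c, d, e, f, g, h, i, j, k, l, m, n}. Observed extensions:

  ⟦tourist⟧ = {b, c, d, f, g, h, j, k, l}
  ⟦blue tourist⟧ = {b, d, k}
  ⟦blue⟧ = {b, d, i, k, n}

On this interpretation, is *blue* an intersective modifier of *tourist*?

⟦blue⟧ ∩ ⟦tourist⟧ = {b, d, i, k, n} ∩ {b, c, d, f, g, h, j, k, l} = {b, d, k}
Observed ⟦blue tourist⟧ = {b, d, k}.
These coincide, so the modifier is intersective here.

yes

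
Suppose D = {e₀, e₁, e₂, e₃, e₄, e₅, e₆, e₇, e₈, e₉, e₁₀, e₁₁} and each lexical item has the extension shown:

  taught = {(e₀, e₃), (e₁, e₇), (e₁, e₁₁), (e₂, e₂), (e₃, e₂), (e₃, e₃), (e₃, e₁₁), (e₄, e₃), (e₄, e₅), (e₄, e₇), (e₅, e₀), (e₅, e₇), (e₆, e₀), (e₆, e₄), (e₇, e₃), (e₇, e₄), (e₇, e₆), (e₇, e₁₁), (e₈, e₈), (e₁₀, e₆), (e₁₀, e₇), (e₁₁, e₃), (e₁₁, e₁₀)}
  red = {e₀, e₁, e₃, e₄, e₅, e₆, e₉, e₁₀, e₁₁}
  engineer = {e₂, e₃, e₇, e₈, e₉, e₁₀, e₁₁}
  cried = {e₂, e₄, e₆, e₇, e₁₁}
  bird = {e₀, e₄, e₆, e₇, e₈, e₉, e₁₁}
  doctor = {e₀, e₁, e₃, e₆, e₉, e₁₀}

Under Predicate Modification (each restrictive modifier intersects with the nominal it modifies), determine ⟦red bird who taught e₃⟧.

{e₀, e₄, e₁₁}

⟦who taught e₃⟧ = {x : ⟨x, e₃⟩ ∈ ⟦taught⟧} = {e₀, e₃, e₄, e₇, e₁₁}
⟦bird⟧ = {e₀, e₄, e₆, e₇, e₈, e₉, e₁₁}
… ∩ ⟦who taught e₃⟧ = {e₀, e₄, e₆, e₇, e₈, e₉, e₁₁} ∩ {e₀, e₃, e₄, e₇, e₁₁} = {e₀, e₄, e₇, e₁₁}
… ∩ ⟦red⟧ = {e₀, e₄, e₇, e₁₁} ∩ {e₀, e₁, e₃, e₄, e₅, e₆, e₉, e₁₀, e₁₁} = {e₀, e₄, e₁₁}
So ⟦red bird who taught e₃⟧ = {e₀, e₄, e₁₁}.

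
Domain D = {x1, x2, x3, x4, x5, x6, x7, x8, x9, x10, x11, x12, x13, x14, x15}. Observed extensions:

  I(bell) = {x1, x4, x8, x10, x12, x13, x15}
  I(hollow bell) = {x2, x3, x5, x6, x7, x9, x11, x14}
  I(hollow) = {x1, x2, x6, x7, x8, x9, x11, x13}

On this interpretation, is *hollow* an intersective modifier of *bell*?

⟦hollow⟧ ∩ ⟦bell⟧ = {x1, x2, x6, x7, x8, x9, x11, x13} ∩ {x1, x4, x8, x10, x12, x13, x15} = {x1, x8, x13}
Observed ⟦hollow bell⟧ = {x2, x3, x5, x6, x7, x9, x11, x14}.
These differ, so the modifier is not intersective in this model.

no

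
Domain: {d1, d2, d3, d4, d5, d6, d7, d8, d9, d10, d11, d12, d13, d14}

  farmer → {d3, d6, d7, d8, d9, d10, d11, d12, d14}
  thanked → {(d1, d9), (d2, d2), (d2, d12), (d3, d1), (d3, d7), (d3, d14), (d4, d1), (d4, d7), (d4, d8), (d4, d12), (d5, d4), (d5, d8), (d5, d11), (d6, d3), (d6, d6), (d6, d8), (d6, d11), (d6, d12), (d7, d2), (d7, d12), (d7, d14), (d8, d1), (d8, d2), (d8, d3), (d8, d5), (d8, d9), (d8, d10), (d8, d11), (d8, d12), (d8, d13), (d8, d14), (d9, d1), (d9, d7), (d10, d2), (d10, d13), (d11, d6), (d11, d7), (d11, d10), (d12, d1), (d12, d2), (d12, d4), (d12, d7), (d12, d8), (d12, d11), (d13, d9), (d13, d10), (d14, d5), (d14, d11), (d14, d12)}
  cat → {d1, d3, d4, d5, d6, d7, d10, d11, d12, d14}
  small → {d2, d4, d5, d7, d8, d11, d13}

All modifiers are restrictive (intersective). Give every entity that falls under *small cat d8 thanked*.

⟦d8 thanked⟧ = {x : ⟨d8, x⟩ ∈ ⟦thanked⟧} = {d1, d2, d3, d5, d9, d10, d11, d12, d13, d14}
⟦cat⟧ = {d1, d3, d4, d5, d6, d7, d10, d11, d12, d14}
… ∩ ⟦d8 thanked⟧ = {d1, d3, d4, d5, d6, d7, d10, d11, d12, d14} ∩ {d1, d2, d3, d5, d9, d10, d11, d12, d13, d14} = {d1, d3, d5, d10, d11, d12, d14}
… ∩ ⟦small⟧ = {d1, d3, d5, d10, d11, d12, d14} ∩ {d2, d4, d5, d7, d8, d11, d13} = {d5, d11}
So ⟦small cat d8 thanked⟧ = {d5, d11}.

{d5, d11}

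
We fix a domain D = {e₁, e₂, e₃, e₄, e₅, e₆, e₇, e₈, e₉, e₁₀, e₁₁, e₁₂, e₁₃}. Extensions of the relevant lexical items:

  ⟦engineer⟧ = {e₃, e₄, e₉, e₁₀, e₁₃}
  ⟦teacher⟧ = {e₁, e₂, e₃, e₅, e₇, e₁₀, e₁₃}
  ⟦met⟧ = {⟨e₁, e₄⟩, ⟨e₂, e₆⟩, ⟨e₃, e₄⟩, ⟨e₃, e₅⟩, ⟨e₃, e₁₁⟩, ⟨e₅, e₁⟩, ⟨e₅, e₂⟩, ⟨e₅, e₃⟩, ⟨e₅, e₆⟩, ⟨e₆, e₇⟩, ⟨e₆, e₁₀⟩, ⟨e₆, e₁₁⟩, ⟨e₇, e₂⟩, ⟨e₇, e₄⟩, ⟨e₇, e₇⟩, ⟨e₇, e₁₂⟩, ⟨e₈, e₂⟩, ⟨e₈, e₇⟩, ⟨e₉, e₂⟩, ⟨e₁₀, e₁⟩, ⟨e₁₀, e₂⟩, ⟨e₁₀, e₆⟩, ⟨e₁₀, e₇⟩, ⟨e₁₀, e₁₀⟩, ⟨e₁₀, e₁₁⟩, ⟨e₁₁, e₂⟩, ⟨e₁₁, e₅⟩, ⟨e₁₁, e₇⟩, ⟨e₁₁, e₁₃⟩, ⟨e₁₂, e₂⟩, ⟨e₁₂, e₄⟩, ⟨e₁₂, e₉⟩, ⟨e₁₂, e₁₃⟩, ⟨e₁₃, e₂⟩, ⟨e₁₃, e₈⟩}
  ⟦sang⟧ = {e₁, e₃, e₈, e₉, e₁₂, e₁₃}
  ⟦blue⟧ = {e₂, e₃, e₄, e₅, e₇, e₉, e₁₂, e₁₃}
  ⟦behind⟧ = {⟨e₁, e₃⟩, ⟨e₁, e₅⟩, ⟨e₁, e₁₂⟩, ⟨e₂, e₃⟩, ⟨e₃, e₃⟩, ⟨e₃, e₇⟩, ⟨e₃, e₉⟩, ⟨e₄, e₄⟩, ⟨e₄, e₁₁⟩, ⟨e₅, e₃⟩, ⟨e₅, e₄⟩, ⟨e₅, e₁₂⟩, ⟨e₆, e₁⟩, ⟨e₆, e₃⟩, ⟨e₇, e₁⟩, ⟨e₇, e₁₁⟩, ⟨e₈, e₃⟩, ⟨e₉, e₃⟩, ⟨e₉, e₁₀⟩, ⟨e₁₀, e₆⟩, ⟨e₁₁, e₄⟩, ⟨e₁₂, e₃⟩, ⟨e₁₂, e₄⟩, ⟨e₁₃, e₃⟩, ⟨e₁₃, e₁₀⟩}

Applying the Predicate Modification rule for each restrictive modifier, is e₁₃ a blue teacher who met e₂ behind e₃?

⟦who met e₂⟧ = {x : ⟨x, e₂⟩ ∈ ⟦met⟧} = {e₅, e₇, e₈, e₉, e₁₀, e₁₁, e₁₂, e₁₃}
⟦behind e₃⟧ = {x : ⟨x, e₃⟩ ∈ ⟦behind⟧} = {e₁, e₂, e₃, e₅, e₆, e₈, e₉, e₁₂, e₁₃}
⟦teacher⟧ = {e₁, e₂, e₃, e₅, e₇, e₁₀, e₁₃}
… ∩ ⟦who met e₂⟧ = {e₁, e₂, e₃, e₅, e₇, e₁₀, e₁₃} ∩ {e₅, e₇, e₈, e₉, e₁₀, e₁₁, e₁₂, e₁₃} = {e₅, e₇, e₁₀, e₁₃}
… ∩ ⟦behind e₃⟧ = {e₅, e₇, e₁₀, e₁₃} ∩ {e₁, e₂, e₃, e₅, e₆, e₈, e₉, e₁₂, e₁₃} = {e₅, e₁₃}
… ∩ ⟦blue⟧ = {e₅, e₁₃} ∩ {e₂, e₃, e₄, e₅, e₇, e₉, e₁₂, e₁₃} = {e₅, e₁₃}
⟦blue teacher who met e₂ behind e₃⟧ = {e₅, e₁₃}; e₁₃ ∈ this set.

yes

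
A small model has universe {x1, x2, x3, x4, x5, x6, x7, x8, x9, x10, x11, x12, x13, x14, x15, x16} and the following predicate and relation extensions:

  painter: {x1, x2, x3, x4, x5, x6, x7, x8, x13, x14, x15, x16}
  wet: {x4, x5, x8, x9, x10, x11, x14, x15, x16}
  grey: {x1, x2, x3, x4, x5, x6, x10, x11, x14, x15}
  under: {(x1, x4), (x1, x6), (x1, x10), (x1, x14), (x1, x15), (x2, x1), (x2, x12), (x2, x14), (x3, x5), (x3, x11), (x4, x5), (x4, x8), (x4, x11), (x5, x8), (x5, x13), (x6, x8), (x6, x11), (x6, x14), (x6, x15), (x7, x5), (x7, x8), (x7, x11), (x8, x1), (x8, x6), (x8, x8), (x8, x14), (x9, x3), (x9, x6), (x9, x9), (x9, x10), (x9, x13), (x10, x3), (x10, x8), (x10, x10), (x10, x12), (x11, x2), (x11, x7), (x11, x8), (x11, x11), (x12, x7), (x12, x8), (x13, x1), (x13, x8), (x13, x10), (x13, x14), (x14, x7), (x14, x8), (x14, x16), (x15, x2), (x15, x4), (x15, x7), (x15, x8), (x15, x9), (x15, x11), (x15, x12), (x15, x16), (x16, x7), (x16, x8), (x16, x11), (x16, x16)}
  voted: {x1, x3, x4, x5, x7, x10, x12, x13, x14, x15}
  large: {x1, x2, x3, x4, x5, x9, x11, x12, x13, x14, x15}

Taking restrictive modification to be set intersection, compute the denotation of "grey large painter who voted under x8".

{x4, x5, x14, x15}

⟦who voted⟧ = ⟦voted⟧ = {x1, x3, x4, x5, x7, x10, x12, x13, x14, x15}
⟦under x8⟧ = {x : ⟨x, x8⟩ ∈ ⟦under⟧} = {x4, x5, x6, x7, x8, x10, x11, x12, x13, x14, x15, x16}
⟦painter⟧ = {x1, x2, x3, x4, x5, x6, x7, x8, x13, x14, x15, x16}
… ∩ ⟦who voted⟧ = {x1, x2, x3, x4, x5, x6, x7, x8, x13, x14, x15, x16} ∩ {x1, x3, x4, x5, x7, x10, x12, x13, x14, x15} = {x1, x3, x4, x5, x7, x13, x14, x15}
… ∩ ⟦under x8⟧ = {x1, x3, x4, x5, x7, x13, x14, x15} ∩ {x4, x5, x6, x7, x8, x10, x11, x12, x13, x14, x15, x16} = {x4, x5, x7, x13, x14, x15}
… ∩ ⟦grey⟧ = {x4, x5, x7, x13, x14, x15} ∩ {x1, x2, x3, x4, x5, x6, x10, x11, x14, x15} = {x4, x5, x14, x15}
… ∩ ⟦large⟧ = {x4, x5, x14, x15} ∩ {x1, x2, x3, x4, x5, x9, x11, x12, x13, x14, x15} = {x4, x5, x14, x15}
So ⟦grey large painter who voted under x8⟧ = {x4, x5, x14, x15}.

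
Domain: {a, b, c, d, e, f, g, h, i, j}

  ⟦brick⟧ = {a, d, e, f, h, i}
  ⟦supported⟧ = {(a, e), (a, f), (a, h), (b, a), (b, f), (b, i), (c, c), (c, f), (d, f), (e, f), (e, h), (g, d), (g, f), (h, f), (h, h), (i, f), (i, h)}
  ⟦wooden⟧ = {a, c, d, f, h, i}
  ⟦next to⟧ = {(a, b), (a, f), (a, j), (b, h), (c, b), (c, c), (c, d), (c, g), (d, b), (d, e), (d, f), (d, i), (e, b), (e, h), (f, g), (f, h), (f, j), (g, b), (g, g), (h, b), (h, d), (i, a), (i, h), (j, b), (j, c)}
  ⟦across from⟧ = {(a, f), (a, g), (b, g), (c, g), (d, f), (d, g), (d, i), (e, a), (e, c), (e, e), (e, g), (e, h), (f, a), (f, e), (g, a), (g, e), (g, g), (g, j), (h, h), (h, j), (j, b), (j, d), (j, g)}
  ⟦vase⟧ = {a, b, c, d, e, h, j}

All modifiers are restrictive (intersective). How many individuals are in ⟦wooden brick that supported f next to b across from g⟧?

2

⟦that supported f⟧ = {x : ⟨x, f⟩ ∈ ⟦supported⟧} = {a, b, c, d, e, g, h, i}
⟦next to b⟧ = {x : ⟨x, b⟩ ∈ ⟦next to⟧} = {a, c, d, e, g, h, j}
⟦across from g⟧ = {x : ⟨x, g⟩ ∈ ⟦across from⟧} = {a, b, c, d, e, g, j}
⟦brick⟧ = {a, d, e, f, h, i}
… ∩ ⟦that supported f⟧ = {a, d, e, f, h, i} ∩ {a, b, c, d, e, g, h, i} = {a, d, e, h, i}
… ∩ ⟦next to b⟧ = {a, d, e, h, i} ∩ {a, c, d, e, g, h, j} = {a, d, e, h}
… ∩ ⟦across from g⟧ = {a, d, e, h} ∩ {a, b, c, d, e, g, j} = {a, d, e}
… ∩ ⟦wooden⟧ = {a, d, e} ∩ {a, c, d, f, h, i} = {a, d}
⟦wooden brick that supported f next to b across from g⟧ = {a, d}, so the cardinality is 2.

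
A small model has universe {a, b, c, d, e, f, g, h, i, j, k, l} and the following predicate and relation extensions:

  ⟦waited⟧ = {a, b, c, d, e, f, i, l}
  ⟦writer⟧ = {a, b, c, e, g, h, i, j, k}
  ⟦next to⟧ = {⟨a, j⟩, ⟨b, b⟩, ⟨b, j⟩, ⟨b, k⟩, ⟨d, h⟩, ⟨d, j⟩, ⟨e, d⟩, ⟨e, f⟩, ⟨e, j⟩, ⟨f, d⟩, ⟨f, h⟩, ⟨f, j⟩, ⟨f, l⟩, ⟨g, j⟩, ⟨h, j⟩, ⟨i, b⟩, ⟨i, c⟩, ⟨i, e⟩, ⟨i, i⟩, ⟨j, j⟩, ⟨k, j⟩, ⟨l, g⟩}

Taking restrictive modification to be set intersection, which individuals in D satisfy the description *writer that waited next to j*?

⟦that waited⟧ = ⟦waited⟧ = {a, b, c, d, e, f, i, l}
⟦next to j⟧ = {x : ⟨x, j⟩ ∈ ⟦next to⟧} = {a, b, d, e, f, g, h, j, k}
⟦writer⟧ = {a, b, c, e, g, h, i, j, k}
… ∩ ⟦that waited⟧ = {a, b, c, e, g, h, i, j, k} ∩ {a, b, c, d, e, f, i, l} = {a, b, c, e, i}
… ∩ ⟦next to j⟧ = {a, b, c, e, i} ∩ {a, b, d, e, f, g, h, j, k} = {a, b, e}
So ⟦writer that waited next to j⟧ = {a, b, e}.

{a, b, e}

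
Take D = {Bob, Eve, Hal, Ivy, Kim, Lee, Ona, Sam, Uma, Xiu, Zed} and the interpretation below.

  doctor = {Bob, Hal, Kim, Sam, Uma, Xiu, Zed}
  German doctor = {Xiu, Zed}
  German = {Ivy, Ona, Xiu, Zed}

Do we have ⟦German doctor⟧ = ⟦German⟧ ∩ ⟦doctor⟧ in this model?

⟦German⟧ ∩ ⟦doctor⟧ = {Ivy, Ona, Xiu, Zed} ∩ {Bob, Hal, Kim, Sam, Uma, Xiu, Zed} = {Xiu, Zed}
Observed ⟦German doctor⟧ = {Xiu, Zed}.
These coincide, so the modifier is intersective here.

yes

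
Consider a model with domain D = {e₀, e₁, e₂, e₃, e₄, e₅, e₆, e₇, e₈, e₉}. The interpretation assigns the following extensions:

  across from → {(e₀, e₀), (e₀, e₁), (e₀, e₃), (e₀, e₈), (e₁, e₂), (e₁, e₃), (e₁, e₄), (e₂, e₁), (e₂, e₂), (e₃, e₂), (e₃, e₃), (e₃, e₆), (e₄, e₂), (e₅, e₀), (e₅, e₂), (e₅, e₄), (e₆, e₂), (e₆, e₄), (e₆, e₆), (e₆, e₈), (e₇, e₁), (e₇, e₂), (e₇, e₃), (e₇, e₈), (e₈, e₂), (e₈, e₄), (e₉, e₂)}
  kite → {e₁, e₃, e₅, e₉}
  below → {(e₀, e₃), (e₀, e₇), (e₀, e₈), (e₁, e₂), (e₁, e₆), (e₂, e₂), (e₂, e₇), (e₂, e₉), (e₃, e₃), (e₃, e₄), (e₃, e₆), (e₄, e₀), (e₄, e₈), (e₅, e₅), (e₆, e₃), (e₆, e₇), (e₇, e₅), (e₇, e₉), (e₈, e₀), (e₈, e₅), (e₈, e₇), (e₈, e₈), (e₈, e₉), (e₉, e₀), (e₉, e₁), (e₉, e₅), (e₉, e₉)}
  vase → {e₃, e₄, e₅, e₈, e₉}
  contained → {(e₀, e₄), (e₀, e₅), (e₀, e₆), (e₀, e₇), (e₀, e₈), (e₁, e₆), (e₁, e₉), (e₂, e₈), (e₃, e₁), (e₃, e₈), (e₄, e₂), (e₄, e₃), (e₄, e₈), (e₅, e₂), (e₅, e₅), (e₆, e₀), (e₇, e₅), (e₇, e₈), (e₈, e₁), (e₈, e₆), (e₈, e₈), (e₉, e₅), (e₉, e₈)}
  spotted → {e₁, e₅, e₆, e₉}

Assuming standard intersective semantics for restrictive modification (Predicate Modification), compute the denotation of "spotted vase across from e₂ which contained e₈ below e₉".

{e₉}

⟦across from e₂⟧ = {x : ⟨x, e₂⟩ ∈ ⟦across from⟧} = {e₁, e₂, e₃, e₄, e₅, e₆, e₇, e₈, e₉}
⟦which contained e₈⟧ = {x : ⟨x, e₈⟩ ∈ ⟦contained⟧} = {e₀, e₂, e₃, e₄, e₇, e₈, e₉}
⟦below e₉⟧ = {x : ⟨x, e₉⟩ ∈ ⟦below⟧} = {e₂, e₇, e₈, e₉}
⟦vase⟧ = {e₃, e₄, e₅, e₈, e₉}
… ∩ ⟦across from e₂⟧ = {e₃, e₄, e₅, e₈, e₉} ∩ {e₁, e₂, e₃, e₄, e₅, e₆, e₇, e₈, e₉} = {e₃, e₄, e₅, e₈, e₉}
… ∩ ⟦which contained e₈⟧ = {e₃, e₄, e₅, e₈, e₉} ∩ {e₀, e₂, e₃, e₄, e₇, e₈, e₉} = {e₃, e₄, e₈, e₉}
… ∩ ⟦below e₉⟧ = {e₃, e₄, e₈, e₉} ∩ {e₂, e₇, e₈, e₉} = {e₈, e₉}
… ∩ ⟦spotted⟧ = {e₈, e₉} ∩ {e₁, e₅, e₆, e₉} = {e₉}
So ⟦spotted vase across from e₂ which contained e₈ below e₉⟧ = {e₉}.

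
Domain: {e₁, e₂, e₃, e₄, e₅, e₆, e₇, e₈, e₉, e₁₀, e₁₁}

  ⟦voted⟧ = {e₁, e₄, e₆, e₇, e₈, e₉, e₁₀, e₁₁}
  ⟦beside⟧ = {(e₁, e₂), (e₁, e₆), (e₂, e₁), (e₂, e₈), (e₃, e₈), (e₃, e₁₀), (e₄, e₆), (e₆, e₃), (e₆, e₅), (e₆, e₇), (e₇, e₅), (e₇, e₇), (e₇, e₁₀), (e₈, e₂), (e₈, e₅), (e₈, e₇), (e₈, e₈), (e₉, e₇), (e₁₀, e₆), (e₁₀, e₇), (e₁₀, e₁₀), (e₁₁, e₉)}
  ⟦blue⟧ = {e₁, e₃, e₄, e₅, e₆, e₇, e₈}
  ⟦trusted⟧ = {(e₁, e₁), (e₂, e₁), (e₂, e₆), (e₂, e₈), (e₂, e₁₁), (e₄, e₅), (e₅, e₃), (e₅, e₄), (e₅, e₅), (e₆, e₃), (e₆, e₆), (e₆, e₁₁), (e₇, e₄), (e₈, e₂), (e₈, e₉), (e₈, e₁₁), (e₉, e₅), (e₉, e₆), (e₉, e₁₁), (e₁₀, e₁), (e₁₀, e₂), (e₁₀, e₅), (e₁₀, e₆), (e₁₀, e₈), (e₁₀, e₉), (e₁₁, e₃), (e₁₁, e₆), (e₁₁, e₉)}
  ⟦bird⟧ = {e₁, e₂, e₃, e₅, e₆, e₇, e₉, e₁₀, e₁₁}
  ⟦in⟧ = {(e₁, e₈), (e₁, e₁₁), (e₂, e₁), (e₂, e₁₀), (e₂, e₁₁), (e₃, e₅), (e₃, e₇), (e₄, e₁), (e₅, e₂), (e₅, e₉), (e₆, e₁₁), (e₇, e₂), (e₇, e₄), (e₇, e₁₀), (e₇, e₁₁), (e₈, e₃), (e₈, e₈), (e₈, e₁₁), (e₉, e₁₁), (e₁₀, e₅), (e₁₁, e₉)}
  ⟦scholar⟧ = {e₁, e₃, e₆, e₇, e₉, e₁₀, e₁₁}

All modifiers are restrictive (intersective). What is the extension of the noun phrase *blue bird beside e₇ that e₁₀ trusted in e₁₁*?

{e₆}

⟦beside e₇⟧ = {x : ⟨x, e₇⟩ ∈ ⟦beside⟧} = {e₆, e₇, e₈, e₉, e₁₀}
⟦that e₁₀ trusted⟧ = {x : ⟨e₁₀, x⟩ ∈ ⟦trusted⟧} = {e₁, e₂, e₅, e₆, e₈, e₉}
⟦in e₁₁⟧ = {x : ⟨x, e₁₁⟩ ∈ ⟦in⟧} = {e₁, e₂, e₆, e₇, e₈, e₉}
⟦bird⟧ = {e₁, e₂, e₃, e₅, e₆, e₇, e₉, e₁₀, e₁₁}
… ∩ ⟦beside e₇⟧ = {e₁, e₂, e₃, e₅, e₆, e₇, e₉, e₁₀, e₁₁} ∩ {e₆, e₇, e₈, e₉, e₁₀} = {e₆, e₇, e₉, e₁₀}
… ∩ ⟦that e₁₀ trusted⟧ = {e₆, e₇, e₉, e₁₀} ∩ {e₁, e₂, e₅, e₆, e₈, e₉} = {e₆, e₉}
… ∩ ⟦in e₁₁⟧ = {e₆, e₉} ∩ {e₁, e₂, e₆, e₇, e₈, e₉} = {e₆, e₉}
… ∩ ⟦blue⟧ = {e₆, e₉} ∩ {e₁, e₃, e₄, e₅, e₆, e₇, e₈} = {e₆}
So ⟦blue bird beside e₇ that e₁₀ trusted in e₁₁⟧ = {e₆}.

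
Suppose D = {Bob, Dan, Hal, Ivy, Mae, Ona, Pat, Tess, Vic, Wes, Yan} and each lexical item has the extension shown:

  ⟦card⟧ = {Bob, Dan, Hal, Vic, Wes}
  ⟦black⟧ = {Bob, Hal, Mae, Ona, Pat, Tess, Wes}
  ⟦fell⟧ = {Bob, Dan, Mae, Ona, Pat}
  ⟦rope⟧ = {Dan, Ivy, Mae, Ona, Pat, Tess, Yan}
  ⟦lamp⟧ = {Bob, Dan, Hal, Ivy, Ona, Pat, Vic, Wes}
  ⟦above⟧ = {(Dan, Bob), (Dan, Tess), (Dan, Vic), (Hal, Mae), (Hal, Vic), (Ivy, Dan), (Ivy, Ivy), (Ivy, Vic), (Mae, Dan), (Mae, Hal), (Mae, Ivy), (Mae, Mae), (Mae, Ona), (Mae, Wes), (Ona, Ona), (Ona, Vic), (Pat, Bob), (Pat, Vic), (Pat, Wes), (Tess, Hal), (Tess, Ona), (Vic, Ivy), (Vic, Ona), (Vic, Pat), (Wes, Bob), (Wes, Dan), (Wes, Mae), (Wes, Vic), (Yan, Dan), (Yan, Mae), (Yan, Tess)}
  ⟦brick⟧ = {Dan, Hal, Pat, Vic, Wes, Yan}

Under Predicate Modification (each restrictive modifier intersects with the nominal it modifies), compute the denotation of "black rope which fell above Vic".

⟦which fell⟧ = ⟦fell⟧ = {Bob, Dan, Mae, Ona, Pat}
⟦above Vic⟧ = {x : ⟨x, Vic⟩ ∈ ⟦above⟧} = {Dan, Hal, Ivy, Ona, Pat, Wes}
⟦rope⟧ = {Dan, Ivy, Mae, Ona, Pat, Tess, Yan}
… ∩ ⟦which fell⟧ = {Dan, Ivy, Mae, Ona, Pat, Tess, Yan} ∩ {Bob, Dan, Mae, Ona, Pat} = {Dan, Mae, Ona, Pat}
… ∩ ⟦above Vic⟧ = {Dan, Mae, Ona, Pat} ∩ {Dan, Hal, Ivy, Ona, Pat, Wes} = {Dan, Ona, Pat}
… ∩ ⟦black⟧ = {Dan, Ona, Pat} ∩ {Bob, Hal, Mae, Ona, Pat, Tess, Wes} = {Ona, Pat}
So ⟦black rope which fell above Vic⟧ = {Ona, Pat}.

{Ona, Pat}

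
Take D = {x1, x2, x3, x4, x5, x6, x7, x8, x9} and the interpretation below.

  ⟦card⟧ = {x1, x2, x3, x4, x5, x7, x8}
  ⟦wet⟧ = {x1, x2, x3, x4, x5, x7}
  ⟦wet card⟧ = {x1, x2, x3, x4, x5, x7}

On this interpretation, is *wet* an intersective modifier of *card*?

yes

⟦wet⟧ ∩ ⟦card⟧ = {x1, x2, x3, x4, x5, x7} ∩ {x1, x2, x3, x4, x5, x7, x8} = {x1, x2, x3, x4, x5, x7}
Observed ⟦wet card⟧ = {x1, x2, x3, x4, x5, x7}.
These coincide, so the modifier is intersective here.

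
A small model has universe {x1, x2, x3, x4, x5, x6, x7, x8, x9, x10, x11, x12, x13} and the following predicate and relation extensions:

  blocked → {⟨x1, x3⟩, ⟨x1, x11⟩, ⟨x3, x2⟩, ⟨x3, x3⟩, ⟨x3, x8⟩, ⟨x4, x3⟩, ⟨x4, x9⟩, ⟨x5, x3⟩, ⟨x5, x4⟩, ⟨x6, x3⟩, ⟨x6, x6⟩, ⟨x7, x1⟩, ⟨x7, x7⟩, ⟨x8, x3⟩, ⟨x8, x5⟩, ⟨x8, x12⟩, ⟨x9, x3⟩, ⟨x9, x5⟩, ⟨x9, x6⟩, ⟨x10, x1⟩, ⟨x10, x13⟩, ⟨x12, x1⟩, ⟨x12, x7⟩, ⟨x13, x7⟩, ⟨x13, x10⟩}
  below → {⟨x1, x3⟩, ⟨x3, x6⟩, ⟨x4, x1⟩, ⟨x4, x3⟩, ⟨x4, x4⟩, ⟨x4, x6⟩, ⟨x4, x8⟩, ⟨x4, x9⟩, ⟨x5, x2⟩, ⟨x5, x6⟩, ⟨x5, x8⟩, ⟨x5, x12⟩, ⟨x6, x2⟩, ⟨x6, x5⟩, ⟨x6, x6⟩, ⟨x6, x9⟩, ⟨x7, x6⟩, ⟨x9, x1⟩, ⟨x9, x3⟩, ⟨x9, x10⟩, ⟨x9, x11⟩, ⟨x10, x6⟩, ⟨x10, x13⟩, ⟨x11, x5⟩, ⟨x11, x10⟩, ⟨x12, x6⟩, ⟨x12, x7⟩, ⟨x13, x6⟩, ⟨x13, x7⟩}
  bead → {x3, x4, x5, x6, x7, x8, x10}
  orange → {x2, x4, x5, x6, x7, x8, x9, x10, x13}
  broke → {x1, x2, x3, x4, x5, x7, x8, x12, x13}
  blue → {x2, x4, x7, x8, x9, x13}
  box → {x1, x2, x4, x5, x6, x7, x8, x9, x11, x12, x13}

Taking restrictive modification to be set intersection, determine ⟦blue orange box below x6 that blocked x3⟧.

{x4}

⟦below x6⟧ = {x : ⟨x, x6⟩ ∈ ⟦below⟧} = {x3, x4, x5, x6, x7, x10, x12, x13}
⟦that blocked x3⟧ = {x : ⟨x, x3⟩ ∈ ⟦blocked⟧} = {x1, x3, x4, x5, x6, x8, x9}
⟦box⟧ = {x1, x2, x4, x5, x6, x7, x8, x9, x11, x12, x13}
… ∩ ⟦below x6⟧ = {x1, x2, x4, x5, x6, x7, x8, x9, x11, x12, x13} ∩ {x3, x4, x5, x6, x7, x10, x12, x13} = {x4, x5, x6, x7, x12, x13}
… ∩ ⟦that blocked x3⟧ = {x4, x5, x6, x7, x12, x13} ∩ {x1, x3, x4, x5, x6, x8, x9} = {x4, x5, x6}
… ∩ ⟦blue⟧ = {x4, x5, x6} ∩ {x2, x4, x7, x8, x9, x13} = {x4}
… ∩ ⟦orange⟧ = {x4} ∩ {x2, x4, x5, x6, x7, x8, x9, x10, x13} = {x4}
So ⟦blue orange box below x6 that blocked x3⟧ = {x4}.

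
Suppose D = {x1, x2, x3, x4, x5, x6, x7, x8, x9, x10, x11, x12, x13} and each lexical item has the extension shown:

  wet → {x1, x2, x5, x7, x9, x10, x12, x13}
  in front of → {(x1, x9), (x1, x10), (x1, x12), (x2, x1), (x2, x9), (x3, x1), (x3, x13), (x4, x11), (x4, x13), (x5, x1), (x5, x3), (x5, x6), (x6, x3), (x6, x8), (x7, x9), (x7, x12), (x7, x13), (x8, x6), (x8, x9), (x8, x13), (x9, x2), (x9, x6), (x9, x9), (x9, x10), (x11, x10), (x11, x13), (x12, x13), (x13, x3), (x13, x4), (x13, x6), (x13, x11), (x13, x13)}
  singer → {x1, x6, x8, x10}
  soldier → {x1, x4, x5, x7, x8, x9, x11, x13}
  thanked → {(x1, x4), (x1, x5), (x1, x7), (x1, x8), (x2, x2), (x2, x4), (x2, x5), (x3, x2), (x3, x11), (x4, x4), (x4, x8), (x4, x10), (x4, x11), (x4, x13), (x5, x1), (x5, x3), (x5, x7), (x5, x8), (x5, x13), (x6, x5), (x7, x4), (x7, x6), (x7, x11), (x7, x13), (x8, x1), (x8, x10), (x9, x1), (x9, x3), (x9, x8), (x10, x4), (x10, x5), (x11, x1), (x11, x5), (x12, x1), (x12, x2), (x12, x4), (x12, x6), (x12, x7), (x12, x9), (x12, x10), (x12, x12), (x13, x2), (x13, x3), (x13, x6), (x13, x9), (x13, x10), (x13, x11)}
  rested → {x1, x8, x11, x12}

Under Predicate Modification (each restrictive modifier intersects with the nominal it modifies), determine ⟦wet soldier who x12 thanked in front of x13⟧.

⟦who x12 thanked⟧ = {x : ⟨x12, x⟩ ∈ ⟦thanked⟧} = {x1, x2, x4, x6, x7, x9, x10, x12}
⟦in front of x13⟧ = {x : ⟨x, x13⟩ ∈ ⟦in front of⟧} = {x3, x4, x7, x8, x11, x12, x13}
⟦soldier⟧ = {x1, x4, x5, x7, x8, x9, x11, x13}
… ∩ ⟦who x12 thanked⟧ = {x1, x4, x5, x7, x8, x9, x11, x13} ∩ {x1, x2, x4, x6, x7, x9, x10, x12} = {x1, x4, x7, x9}
… ∩ ⟦in front of x13⟧ = {x1, x4, x7, x9} ∩ {x3, x4, x7, x8, x11, x12, x13} = {x4, x7}
… ∩ ⟦wet⟧ = {x4, x7} ∩ {x1, x2, x5, x7, x9, x10, x12, x13} = {x7}
So ⟦wet soldier who x12 thanked in front of x13⟧ = {x7}.

{x7}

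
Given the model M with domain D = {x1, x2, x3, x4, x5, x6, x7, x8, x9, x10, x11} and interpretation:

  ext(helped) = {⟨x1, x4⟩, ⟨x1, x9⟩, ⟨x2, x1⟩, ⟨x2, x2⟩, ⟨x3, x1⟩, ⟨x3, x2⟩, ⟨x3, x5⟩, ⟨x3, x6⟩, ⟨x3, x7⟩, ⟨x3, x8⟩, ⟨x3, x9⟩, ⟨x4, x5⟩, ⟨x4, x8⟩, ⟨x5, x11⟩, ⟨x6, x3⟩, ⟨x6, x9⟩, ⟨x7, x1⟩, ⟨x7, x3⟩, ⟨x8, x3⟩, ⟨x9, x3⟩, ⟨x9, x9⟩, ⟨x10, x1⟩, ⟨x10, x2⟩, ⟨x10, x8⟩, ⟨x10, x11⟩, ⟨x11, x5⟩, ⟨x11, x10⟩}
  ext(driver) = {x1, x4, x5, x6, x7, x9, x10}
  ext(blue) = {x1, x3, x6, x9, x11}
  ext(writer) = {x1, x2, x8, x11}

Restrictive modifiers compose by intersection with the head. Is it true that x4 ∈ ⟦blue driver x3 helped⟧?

⟦x3 helped⟧ = {x : ⟨x3, x⟩ ∈ ⟦helped⟧} = {x1, x2, x5, x6, x7, x8, x9}
⟦driver⟧ = {x1, x4, x5, x6, x7, x9, x10}
… ∩ ⟦x3 helped⟧ = {x1, x4, x5, x6, x7, x9, x10} ∩ {x1, x2, x5, x6, x7, x8, x9} = {x1, x5, x6, x7, x9}
… ∩ ⟦blue⟧ = {x1, x5, x6, x7, x9} ∩ {x1, x3, x6, x9, x11} = {x1, x6, x9}
⟦blue driver x3 helped⟧ = {x1, x6, x9}; x4 ∉ this set.

no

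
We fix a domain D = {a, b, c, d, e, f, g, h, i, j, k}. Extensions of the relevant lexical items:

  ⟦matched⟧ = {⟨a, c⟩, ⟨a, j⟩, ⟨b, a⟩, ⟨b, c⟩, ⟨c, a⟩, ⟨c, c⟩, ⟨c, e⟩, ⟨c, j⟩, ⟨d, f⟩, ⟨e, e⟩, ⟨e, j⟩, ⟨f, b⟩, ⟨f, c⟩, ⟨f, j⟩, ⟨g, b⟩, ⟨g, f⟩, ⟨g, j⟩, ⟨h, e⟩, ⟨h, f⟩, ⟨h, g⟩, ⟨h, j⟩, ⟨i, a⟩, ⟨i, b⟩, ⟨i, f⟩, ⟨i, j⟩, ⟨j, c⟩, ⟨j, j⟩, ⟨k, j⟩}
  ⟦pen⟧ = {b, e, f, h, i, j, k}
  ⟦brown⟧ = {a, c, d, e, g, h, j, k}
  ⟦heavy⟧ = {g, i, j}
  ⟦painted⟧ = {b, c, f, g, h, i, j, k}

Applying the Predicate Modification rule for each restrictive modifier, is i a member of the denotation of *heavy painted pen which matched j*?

⟦which matched j⟧ = {x : ⟨x, j⟩ ∈ ⟦matched⟧} = {a, c, e, f, g, h, i, j, k}
⟦pen⟧ = {b, e, f, h, i, j, k}
… ∩ ⟦which matched j⟧ = {b, e, f, h, i, j, k} ∩ {a, c, e, f, g, h, i, j, k} = {e, f, h, i, j, k}
… ∩ ⟦heavy⟧ = {e, f, h, i, j, k} ∩ {g, i, j} = {i, j}
… ∩ ⟦painted⟧ = {i, j} ∩ {b, c, f, g, h, i, j, k} = {i, j}
⟦heavy painted pen which matched j⟧ = {i, j}; i ∈ this set.

yes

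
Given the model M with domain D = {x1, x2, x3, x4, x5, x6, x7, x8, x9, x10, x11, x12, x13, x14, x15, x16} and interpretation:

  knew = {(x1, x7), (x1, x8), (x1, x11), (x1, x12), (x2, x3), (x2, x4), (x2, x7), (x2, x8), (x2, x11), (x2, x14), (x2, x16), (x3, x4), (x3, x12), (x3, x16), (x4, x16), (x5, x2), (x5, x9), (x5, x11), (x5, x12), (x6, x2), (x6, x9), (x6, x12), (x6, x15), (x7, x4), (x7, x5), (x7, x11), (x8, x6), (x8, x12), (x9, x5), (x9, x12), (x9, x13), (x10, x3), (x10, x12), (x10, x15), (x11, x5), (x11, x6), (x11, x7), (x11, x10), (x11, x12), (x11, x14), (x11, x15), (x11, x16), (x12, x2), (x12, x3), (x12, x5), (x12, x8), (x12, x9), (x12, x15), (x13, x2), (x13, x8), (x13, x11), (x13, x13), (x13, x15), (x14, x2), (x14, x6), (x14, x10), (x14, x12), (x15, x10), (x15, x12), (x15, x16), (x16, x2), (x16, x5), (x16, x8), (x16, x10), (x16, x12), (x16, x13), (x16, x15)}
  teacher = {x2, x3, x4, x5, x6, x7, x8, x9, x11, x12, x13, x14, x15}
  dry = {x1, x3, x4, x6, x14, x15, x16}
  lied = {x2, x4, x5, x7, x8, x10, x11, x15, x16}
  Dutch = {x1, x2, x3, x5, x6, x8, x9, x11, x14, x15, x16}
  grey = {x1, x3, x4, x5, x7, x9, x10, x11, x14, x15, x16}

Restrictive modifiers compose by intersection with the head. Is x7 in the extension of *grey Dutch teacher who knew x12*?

no

⟦who knew x12⟧ = {x : ⟨x, x12⟩ ∈ ⟦knew⟧} = {x1, x3, x5, x6, x8, x9, x10, x11, x14, x15, x16}
⟦teacher⟧ = {x2, x3, x4, x5, x6, x7, x8, x9, x11, x12, x13, x14, x15}
… ∩ ⟦who knew x12⟧ = {x2, x3, x4, x5, x6, x7, x8, x9, x11, x12, x13, x14, x15} ∩ {x1, x3, x5, x6, x8, x9, x10, x11, x14, x15, x16} = {x3, x5, x6, x8, x9, x11, x14, x15}
… ∩ ⟦grey⟧ = {x3, x5, x6, x8, x9, x11, x14, x15} ∩ {x1, x3, x4, x5, x7, x9, x10, x11, x14, x15, x16} = {x3, x5, x9, x11, x14, x15}
… ∩ ⟦Dutch⟧ = {x3, x5, x9, x11, x14, x15} ∩ {x1, x2, x3, x5, x6, x8, x9, x11, x14, x15, x16} = {x3, x5, x9, x11, x14, x15}
⟦grey Dutch teacher who knew x12⟧ = {x3, x5, x9, x11, x14, x15}; x7 ∉ this set.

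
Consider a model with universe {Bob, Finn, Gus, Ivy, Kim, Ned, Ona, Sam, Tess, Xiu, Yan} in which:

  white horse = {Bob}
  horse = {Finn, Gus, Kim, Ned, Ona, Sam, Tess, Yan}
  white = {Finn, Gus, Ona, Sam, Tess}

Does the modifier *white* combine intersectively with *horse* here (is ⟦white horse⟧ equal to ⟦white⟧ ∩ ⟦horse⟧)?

⟦white⟧ ∩ ⟦horse⟧ = {Finn, Gus, Ona, Sam, Tess} ∩ {Finn, Gus, Kim, Ned, Ona, Sam, Tess, Yan} = {Finn, Gus, Ona, Sam, Tess}
Observed ⟦white horse⟧ = {Bob}.
These differ, so the modifier is not intersective in this model.

no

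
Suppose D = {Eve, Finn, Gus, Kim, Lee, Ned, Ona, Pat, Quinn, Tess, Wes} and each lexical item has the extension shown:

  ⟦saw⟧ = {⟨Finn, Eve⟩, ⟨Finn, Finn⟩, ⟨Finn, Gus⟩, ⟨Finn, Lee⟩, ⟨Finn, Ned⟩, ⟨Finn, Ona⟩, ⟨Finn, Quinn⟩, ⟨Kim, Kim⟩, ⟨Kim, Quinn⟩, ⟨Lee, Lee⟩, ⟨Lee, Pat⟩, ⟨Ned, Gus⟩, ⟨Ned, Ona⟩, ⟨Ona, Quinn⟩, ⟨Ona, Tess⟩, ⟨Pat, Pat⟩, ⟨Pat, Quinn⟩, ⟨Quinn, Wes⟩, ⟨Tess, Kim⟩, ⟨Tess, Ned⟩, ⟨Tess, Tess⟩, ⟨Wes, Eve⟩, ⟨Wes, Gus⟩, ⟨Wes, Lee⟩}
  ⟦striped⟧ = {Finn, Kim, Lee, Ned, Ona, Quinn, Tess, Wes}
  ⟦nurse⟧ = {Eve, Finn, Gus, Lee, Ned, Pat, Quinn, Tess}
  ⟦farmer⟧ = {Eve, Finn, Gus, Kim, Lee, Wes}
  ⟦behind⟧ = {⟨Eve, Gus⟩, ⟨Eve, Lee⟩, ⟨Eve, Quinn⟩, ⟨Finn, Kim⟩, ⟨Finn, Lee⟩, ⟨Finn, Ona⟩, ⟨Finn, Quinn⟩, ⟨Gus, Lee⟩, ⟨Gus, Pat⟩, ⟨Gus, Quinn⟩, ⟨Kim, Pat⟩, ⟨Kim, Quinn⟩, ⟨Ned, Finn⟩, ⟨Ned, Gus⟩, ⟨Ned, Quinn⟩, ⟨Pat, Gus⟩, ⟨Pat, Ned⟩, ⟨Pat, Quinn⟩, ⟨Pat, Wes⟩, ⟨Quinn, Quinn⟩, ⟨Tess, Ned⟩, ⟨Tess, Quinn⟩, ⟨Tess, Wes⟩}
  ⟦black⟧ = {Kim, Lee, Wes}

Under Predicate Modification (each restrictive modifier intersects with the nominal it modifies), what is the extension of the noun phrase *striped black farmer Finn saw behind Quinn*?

⟦Finn saw⟧ = {x : ⟨Finn, x⟩ ∈ ⟦saw⟧} = {Eve, Finn, Gus, Lee, Ned, Ona, Quinn}
⟦behind Quinn⟧ = {x : ⟨x, Quinn⟩ ∈ ⟦behind⟧} = {Eve, Finn, Gus, Kim, Ned, Pat, Quinn, Tess}
⟦farmer⟧ = {Eve, Finn, Gus, Kim, Lee, Wes}
… ∩ ⟦Finn saw⟧ = {Eve, Finn, Gus, Kim, Lee, Wes} ∩ {Eve, Finn, Gus, Lee, Ned, Ona, Quinn} = {Eve, Finn, Gus, Lee}
… ∩ ⟦behind Quinn⟧ = {Eve, Finn, Gus, Lee} ∩ {Eve, Finn, Gus, Kim, Ned, Pat, Quinn, Tess} = {Eve, Finn, Gus}
… ∩ ⟦striped⟧ = {Eve, Finn, Gus} ∩ {Finn, Kim, Lee, Ned, Ona, Quinn, Tess, Wes} = {Finn}
… ∩ ⟦black⟧ = {Finn} ∩ {Kim, Lee, Wes} = ∅
So ⟦striped black farmer Finn saw behind Quinn⟧ = {}.

{}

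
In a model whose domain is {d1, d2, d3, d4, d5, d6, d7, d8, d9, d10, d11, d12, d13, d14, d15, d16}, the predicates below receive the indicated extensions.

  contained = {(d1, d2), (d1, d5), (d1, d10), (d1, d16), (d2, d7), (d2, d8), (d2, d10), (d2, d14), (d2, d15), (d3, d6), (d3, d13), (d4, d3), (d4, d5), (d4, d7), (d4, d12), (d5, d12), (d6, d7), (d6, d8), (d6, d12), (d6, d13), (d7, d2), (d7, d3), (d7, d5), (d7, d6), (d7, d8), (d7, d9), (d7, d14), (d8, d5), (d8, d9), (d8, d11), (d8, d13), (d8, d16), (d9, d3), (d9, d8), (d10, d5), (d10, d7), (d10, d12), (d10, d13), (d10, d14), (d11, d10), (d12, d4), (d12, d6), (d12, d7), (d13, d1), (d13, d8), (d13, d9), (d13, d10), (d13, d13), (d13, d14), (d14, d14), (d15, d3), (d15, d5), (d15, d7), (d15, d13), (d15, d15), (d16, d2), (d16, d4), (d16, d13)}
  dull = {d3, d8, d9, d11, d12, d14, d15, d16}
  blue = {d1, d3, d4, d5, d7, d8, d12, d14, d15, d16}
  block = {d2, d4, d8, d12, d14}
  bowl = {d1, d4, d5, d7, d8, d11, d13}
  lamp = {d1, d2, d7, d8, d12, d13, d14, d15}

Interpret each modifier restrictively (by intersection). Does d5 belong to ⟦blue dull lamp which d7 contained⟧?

no

⟦which d7 contained⟧ = {x : ⟨d7, x⟩ ∈ ⟦contained⟧} = {d2, d3, d5, d6, d8, d9, d14}
⟦lamp⟧ = {d1, d2, d7, d8, d12, d13, d14, d15}
… ∩ ⟦which d7 contained⟧ = {d1, d2, d7, d8, d12, d13, d14, d15} ∩ {d2, d3, d5, d6, d8, d9, d14} = {d2, d8, d14}
… ∩ ⟦blue⟧ = {d2, d8, d14} ∩ {d1, d3, d4, d5, d7, d8, d12, d14, d15, d16} = {d8, d14}
… ∩ ⟦dull⟧ = {d8, d14} ∩ {d3, d8, d9, d11, d12, d14, d15, d16} = {d8, d14}
⟦blue dull lamp which d7 contained⟧ = {d8, d14}; d5 ∉ this set.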